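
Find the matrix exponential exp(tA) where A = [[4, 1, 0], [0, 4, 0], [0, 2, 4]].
e^{tA} = [[e^{4*t}, t*e^{4*t}, 0], [0, e^{4*t}, 0], [0, 2*t*e^{4*t}, e^{4*t}]]

A has Jordan form J = [[4, 1, 0], [0, 4, 0], [0, 0, 4]] with A = PJP^{-1}, so e^{tA} = P e^{tJ} P^{-1}.

For a Jordan block J_k(λ), e^{tJ_k(λ)} = e^{λt} · (I + tN + t^2 N^2/2! + ... + t^{k-1} N^{k-1}/(k-1)!) where N is the nilpotent superdiagonal part.

Assembling the blocks and conjugating back gives the entries of e^{tA} as shown above.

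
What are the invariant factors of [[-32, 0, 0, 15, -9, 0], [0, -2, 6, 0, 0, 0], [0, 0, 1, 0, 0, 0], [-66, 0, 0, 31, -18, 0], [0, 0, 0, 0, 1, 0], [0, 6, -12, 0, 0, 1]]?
The Jordan structure of A has elementary divisors (x + 2), (x + 2), (x - 1), (x - 1), (x - 1), (x - 1). Arranging the block sizes at each eigenvalue in decreasing order and taking row products gives the invariant factors.

Invariant factors (smallest first, each dividing the next): x - 1, x - 1, (x - 1)(x + 2), (x - 1)(x + 2).

Check: the last factor (x - 1)(x + 2) is the minimal polynomial, and the product (x - 1)^4(x + 2)^2 is the characteristic polynomial.

x - 1, x - 1, (x - 1)(x + 2), (x - 1)(x + 2)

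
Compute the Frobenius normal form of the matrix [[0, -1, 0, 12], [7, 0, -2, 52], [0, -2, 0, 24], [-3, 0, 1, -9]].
R = [[0, 0, 0, 0], [1, 0, 0, 25], [0, 1, 0, -15], [0, 0, 1, -9]]

The invariant factors of A (the non-unit diagonal entries of the Smith normal form of xI - A over ℚ[x]) are x(x - 1)(x + 5)^2, each dividing the next. The characteristic polynomial is their product, x(x - 1)(x + 5)^2.

The rational canonical form is the block-diagonal matrix of companion matrices C(f_i):
R = [[0, 0, 0, 0], [1, 0, 0, 25], [0, 1, 0, -15], [0, 0, 1, -9]].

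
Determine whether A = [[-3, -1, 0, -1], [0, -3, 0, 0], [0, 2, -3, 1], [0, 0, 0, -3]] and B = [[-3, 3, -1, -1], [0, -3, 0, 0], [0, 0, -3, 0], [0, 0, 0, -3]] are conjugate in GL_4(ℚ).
No.

Both have characteristic polynomial (x + 3)^4 and minimal polynomial (x + 3)^2. But rank(A + 3I) = 2 for A while rank(B + 3I) = 1 for B, so the number of Jordan blocks at λ = -3 differs. A and B are not similar.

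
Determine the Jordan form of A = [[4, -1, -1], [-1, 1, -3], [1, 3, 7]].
J = [[4, 1, 0], [0, 4, 1], [0, 0, 4]]

The characteristic polynomial is det(xI - A) = (x - 4)^3, so the eigenvalues are 4 (algebraic multiplicity 3).

For λ = 4: rank(A - 4I) = 2, rank((A - 4I)^2) = 1, rank((A - 4I)^3) = 0. The eigenspace has dimension 3 - 2 = 1, so there is 1 Jordan block; the rank sequence gives block sizes [3].

Assembling the blocks gives the Jordan form J above.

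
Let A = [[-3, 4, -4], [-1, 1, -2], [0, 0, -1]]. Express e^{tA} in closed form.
A has Jordan form J = [[-1, 1, 0], [0, -1, 0], [0, 0, -1]] with A = PJP^{-1}, so e^{tA} = P e^{tJ} P^{-1}.

For a Jordan block J_k(λ), e^{tJ_k(λ)} = e^{λt} · (I + tN + t^2 N^2/2! + ... + t^{k-1} N^{k-1}/(k-1)!) where N is the nilpotent superdiagonal part.

Assembling the blocks and conjugating back gives the entries of e^{tA} as shown above.

e^{tA} = [[(1 - 2*t)*e^{-t}, 4*t*e^{-t}, -4*t*e^{-t}], [-t*e^{-t}, (2*t + 1)*e^{-t}, -2*t*e^{-t}], [0, 0, e^{-t}]]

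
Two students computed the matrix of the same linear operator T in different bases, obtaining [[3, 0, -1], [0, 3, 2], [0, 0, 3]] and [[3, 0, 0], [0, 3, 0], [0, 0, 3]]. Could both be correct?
Both have characteristic polynomial (x - 3)^3, but the minimal polynomial of A is (x - 3)^2 while the minimal polynomial of B is x - 3. The minimal polynomial is a similarity invariant, so A and B are not similar.

No.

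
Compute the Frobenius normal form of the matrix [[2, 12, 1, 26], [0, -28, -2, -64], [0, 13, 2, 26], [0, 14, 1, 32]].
The invariant factors of A (the non-unit diagonal entries of the Smith normal form of xI - A over ℚ[x]) are x - 2, x(x - 4)(x - 2), each dividing the next. The characteristic polynomial is their product, x(x - 4)(x - 2)^2.

The rational canonical form is the block-diagonal matrix of companion matrices C(f_i):
R = [[2, 0, 0, 0], [0, 0, 0, 0], [0, 1, 0, -8], [0, 0, 1, 6]].

R = [[2, 0, 0, 0], [0, 0, 0, 0], [0, 1, 0, -8], [0, 0, 1, 6]]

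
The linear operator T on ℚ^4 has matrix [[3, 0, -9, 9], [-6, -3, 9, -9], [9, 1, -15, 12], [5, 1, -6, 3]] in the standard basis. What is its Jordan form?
The characteristic polynomial is det(xI - A) = (x + 3)^4, so the eigenvalues are -3 (algebraic multiplicity 4).

For λ = -3: rank(A + 3I) = 2, rank((A + 3I)^2) = 0. The eigenspace has dimension 4 - 2 = 2, so there are 2 Jordan blocks; the rank sequence gives block sizes [2, 2].

Assembling the blocks gives the Jordan form J above.

J = [[-3, 1, 0, 0], [0, -3, 0, 0], [0, 0, -3, 1], [0, 0, 0, -3]]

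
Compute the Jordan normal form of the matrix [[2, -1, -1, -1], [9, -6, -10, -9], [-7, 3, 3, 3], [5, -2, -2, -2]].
The characteristic polynomial is det(xI - A) = x(x + 1)^3, so the eigenvalues are -1 (algebraic multiplicity 3), 0 (algebraic multiplicity 1).

For λ = -1: rank(A + I) = 3, rank((A + I)^2) = 2, rank((A + I)^3) = 1. The eigenspace has dimension 4 - 3 = 1, so there is 1 Jordan block; the rank sequence gives block sizes [3].

For λ = 0: algebraic multiplicity 1 gives one 1×1 block.

Assembling the blocks gives the Jordan form J above.

J = [[-1, 1, 0, 0], [0, -1, 1, 0], [0, 0, -1, 0], [0, 0, 0, 0]]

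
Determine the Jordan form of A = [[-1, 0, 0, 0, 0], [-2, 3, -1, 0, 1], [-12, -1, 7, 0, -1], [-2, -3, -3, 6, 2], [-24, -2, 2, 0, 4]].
The characteristic polynomial is det(xI - A) = (x - 6)^2(x - 4)^2(x + 1), so the eigenvalues are -1 (algebraic multiplicity 1), 4 (algebraic multiplicity 2), 6 (algebraic multiplicity 2).

For λ = -1: algebraic multiplicity 1 gives one 1×1 block.

For λ = 4: rank(A - 4I) = 4, rank((A - 4I)^2) = 3. The eigenspace has dimension 5 - 4 = 1, so there is 1 Jordan block; the rank sequence gives block sizes [2].

For λ = 6: rank(A - 6I) = 4, rank((A - 6I)^2) = 3. The eigenspace has dimension 5 - 4 = 1, so there is 1 Jordan block; the rank sequence gives block sizes [2].

Assembling the blocks gives the Jordan form J above.

J = [[-1, 0, 0, 0, 0], [0, 4, 1, 0, 0], [0, 0, 4, 0, 0], [0, 0, 0, 6, 1], [0, 0, 0, 0, 6]]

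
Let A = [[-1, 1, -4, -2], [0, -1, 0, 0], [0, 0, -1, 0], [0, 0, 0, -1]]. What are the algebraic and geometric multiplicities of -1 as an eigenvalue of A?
algebraic multiplicity 4, geometric multiplicity 3

The characteristic polynomial is (x + 1)^4, so the factor x + 1 appears with exponent 4: the algebraic multiplicity is 4.

rank(A + I) = 1, so the eigenspace has dimension 4 - 1 = 3: the geometric multiplicity is 3.

Since 3 < 4, A is not diagonalizable.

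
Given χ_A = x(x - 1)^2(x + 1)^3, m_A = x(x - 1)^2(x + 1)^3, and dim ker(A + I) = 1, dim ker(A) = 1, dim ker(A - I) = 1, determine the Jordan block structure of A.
Jordan blocks: (-1, 3), (0, 1), (1, 2)

λ = -1: algebraic multiplicity 3 (exponent in χ_A), largest block size 3 (exponent in m_A), 1 block (geometric multiplicity). This forces block sizes [3].
λ = 0: algebraic multiplicity 1 (exponent in χ_A), largest block size 1 (exponent in m_A), 1 block (geometric multiplicity). This forces block sizes [1].
λ = 1: algebraic multiplicity 2 (exponent in χ_A), largest block size 2 (exponent in m_A), 1 block (geometric multiplicity). This forces block sizes [2].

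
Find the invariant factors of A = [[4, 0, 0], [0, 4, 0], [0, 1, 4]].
The Jordan structure of A has elementary divisors (x - 4)^2, (x - 4). Arranging the block sizes at each eigenvalue in decreasing order and taking row products gives the invariant factors.

Invariant factors (smallest first, each dividing the next): x - 4, (x - 4)^2.

Check: the last factor (x - 4)^2 is the minimal polynomial, and the product (x - 4)^3 is the characteristic polynomial.

x - 4, (x - 4)^2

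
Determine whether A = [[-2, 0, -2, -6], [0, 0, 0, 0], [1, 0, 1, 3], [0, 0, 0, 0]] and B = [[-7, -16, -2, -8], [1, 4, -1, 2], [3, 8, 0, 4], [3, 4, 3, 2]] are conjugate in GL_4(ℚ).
Both have characteristic polynomial x^3(x + 1), but the minimal polynomial of A is x(x + 1) while the minimal polynomial of B is x^2(x + 1). The minimal polynomial is a similarity invariant, so A and B are not similar.

No.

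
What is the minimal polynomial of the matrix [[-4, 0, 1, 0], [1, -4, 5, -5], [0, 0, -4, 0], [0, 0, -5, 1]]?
m_A(x) = (x - 1)(x + 4)^3

The characteristic polynomial factors as (x - 1)(x + 4)^3. The minimal polynomial is ∏(x - λ)^{k_λ} where k_λ is the size of the largest Jordan block at λ.

For λ = -4: rank(A + 4I) = 3, and the largest Jordan block has size 3 (the smallest k with rank((A + 4I)^k) = rank((A + 4I)^(k+1))).
For λ = 1: rank(A - I) = 3, and the largest Jordan block has size 1 (the smallest k with rank((A - I)^k) = rank((A - I)^(k+1))).

So m_A(x) = (x - 1)(x + 4)^3.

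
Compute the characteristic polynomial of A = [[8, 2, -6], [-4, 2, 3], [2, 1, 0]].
χ_A(x) = (x - 4)(x - 3)^2

xI - A = [[x - 8, -2, 6], [4, x - 2, -3], [-2, -1, x]].

Expanding det(xI - A) along the first row:
det(xI - A) = + (x - 8)·det([[x - 2, -3], [-1, x]]) - (-2)·det([[4, -3], [-2, x]]) + (6)·det([[4, x - 2], [-2, -1]]).

Evaluating gives χ_A(x) = x^3 - 10x^2 + 33x - 36 = (x - 4)(x - 3)^2.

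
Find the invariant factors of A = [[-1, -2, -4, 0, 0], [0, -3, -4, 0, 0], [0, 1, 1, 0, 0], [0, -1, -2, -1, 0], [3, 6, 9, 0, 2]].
The Jordan structure of A has elementary divisors (x + 1)^2, (x + 1), (x + 1), (x - 2). Arranging the block sizes at each eigenvalue in decreasing order and taking row products gives the invariant factors.

Invariant factors (smallest first, each dividing the next): x + 1, x + 1, (x - 2)(x + 1)^2.

Check: the last factor (x - 2)(x + 1)^2 is the minimal polynomial, and the product (x - 2)(x + 1)^4 is the characteristic polynomial.

x + 1, x + 1, (x - 2)(x + 1)^2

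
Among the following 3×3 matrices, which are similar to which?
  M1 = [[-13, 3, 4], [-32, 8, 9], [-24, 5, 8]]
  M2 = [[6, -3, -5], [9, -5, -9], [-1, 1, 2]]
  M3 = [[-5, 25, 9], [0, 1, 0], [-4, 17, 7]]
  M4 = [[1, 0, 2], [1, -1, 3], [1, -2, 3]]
Characteristic polynomials: χ_{M1} = (x - 1)^3, χ_{M2} = (x - 1)^3, χ_{M3} = (x - 1)^3, χ_{M4} = (x - 1)^3.

{M1, M2, M3, M4}: invariant factors (x - 1)^3.

Matrices are similar if and only if their invariant-factor lists agree; the partition into similarity classes is {M1, M2, M3, M4}.

1 class: {M1, M2, M3, M4}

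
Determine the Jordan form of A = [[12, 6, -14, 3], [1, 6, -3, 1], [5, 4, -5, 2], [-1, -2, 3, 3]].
The characteristic polynomial is det(xI - A) = (x - 4)^4, so the eigenvalues are 4 (algebraic multiplicity 4).

For λ = 4: rank(A - 4I) = 2, rank((A - 4I)^2) = 1, rank((A - 4I)^3) = 0. The eigenspace has dimension 4 - 2 = 2, so there are 2 Jordan blocks; the rank sequence gives block sizes [3, 1].

Assembling the blocks gives the Jordan form J above.

J = [[4, 1, 0, 0], [0, 4, 1, 0], [0, 0, 4, 0], [0, 0, 0, 4]]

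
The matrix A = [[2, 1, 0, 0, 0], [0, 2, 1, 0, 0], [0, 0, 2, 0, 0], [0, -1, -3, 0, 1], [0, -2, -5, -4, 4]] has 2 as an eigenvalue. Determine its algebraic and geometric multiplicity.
algebraic multiplicity 5, geometric multiplicity 2

The characteristic polynomial is (x - 2)^5, so the factor x - 2 appears with exponent 5: the algebraic multiplicity is 5.

rank(A - 2I) = 3, so the eigenspace has dimension 5 - 3 = 2: the geometric multiplicity is 2.

Since 2 < 5, A is not diagonalizable.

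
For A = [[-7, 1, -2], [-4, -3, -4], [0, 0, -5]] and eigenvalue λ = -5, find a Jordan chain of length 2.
v_1 = [[0, 1, 0]]^T, v_2 = [[1, 2, 0]]^T

We seek v_1 ∈ ker((A + 5I)^2) \ ker(A + 5I), then set v_{i+1} = (A + 5I) v_i.

One such chain is v_1 = [[0, 1, 0]]^T, v_2 = [[1, 2, 0]]^T. Check: (A + 5I) v_2 = [[0, 0, 0]]^T = 0.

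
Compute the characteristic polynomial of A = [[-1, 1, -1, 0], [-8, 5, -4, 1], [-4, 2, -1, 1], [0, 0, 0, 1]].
χ_A(x) = (x - 1)^4

xI - A = [[x + 1, -1, 1, 0], [8, x - 5, 4, -1], [4, -2, x + 1, -1], [0, 0, 0, x - 1]].

Expanding det(xI - A) along the first row:
det(xI - A) = + (x + 1)·det([[x - 5, 4, -1], [-2, x + 1, -1], [0, 0, x - 1]]) - (-1)·det([[8, 4, -1], [4, x + 1, -1], [0, 0, x - 1]]) + (1)·det([[8, x - 5, -1], [4, -2, -1], [0, 0, x - 1]]) - (0)·det([[8, x - 5, 4], [4, -2, x + 1], [0, 0, 0]]).

Evaluating gives χ_A(x) = x^4 - 4x^3 + 6x^2 - 4x + 1 = (x - 1)^4.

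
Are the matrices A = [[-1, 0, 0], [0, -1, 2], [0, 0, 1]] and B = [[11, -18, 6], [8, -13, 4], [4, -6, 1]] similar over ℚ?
Yes.

Two matrices over a field are similar if and only if they have the same invariant factors.

Both A and B have characteristic polynomial (x - 1)(x + 1)^2 and minimal polynomial (x - 1)(x + 1). Computing further, both have invariant factors x + 1, (x - 1)(x + 1). Hence A and B are similar.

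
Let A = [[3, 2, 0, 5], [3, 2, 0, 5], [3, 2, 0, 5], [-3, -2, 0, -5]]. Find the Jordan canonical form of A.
The characteristic polynomial is det(xI - A) = x^4, so the eigenvalues are 0 (algebraic multiplicity 4).

For λ = 0: rank(A) = 1, rank(A^2) = 0. The eigenspace has dimension 4 - 1 = 3, so there are 3 Jordan blocks; the rank sequence gives block sizes [2, 1, 1].

Assembling the blocks gives the Jordan form J above.

J = [[0, 1, 0, 0], [0, 0, 0, 0], [0, 0, 0, 0], [0, 0, 0, 0]]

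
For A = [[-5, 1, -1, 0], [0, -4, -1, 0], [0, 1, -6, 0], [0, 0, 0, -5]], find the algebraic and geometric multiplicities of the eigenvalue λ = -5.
The characteristic polynomial is (x + 5)^4, so the factor x + 5 appears with exponent 4: the algebraic multiplicity is 4.

rank(A + 5I) = 1, so the eigenspace has dimension 4 - 1 = 3: the geometric multiplicity is 3.

Since 3 < 4, A is not diagonalizable.

algebraic multiplicity 4, geometric multiplicity 3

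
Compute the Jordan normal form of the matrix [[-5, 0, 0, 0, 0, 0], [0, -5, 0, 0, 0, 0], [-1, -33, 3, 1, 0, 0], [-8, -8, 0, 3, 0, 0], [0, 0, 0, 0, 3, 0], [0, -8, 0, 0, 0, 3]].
J = [[-5, 0, 0, 0, 0, 0], [0, -5, 0, 0, 0, 0], [0, 0, 3, 1, 0, 0], [0, 0, 0, 3, 0, 0], [0, 0, 0, 0, 3, 0], [0, 0, 0, 0, 0, 3]]

The characteristic polynomial is det(xI - A) = (x - 3)^4(x + 5)^2, so the eigenvalues are -5 (algebraic multiplicity 2), 3 (algebraic multiplicity 4).

For λ = -5: rank(A + 5I) = 4. The eigenspace has dimension 6 - 4 = 2, so there are 2 Jordan blocks; the rank sequence gives block sizes [1, 1].

For λ = 3: rank(A - 3I) = 3, rank((A - 3I)^2) = 2. The eigenspace has dimension 6 - 3 = 3, so there are 3 Jordan blocks; the rank sequence gives block sizes [2, 1, 1].

Assembling the blocks gives the Jordan form J above.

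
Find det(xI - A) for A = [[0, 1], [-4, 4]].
xI - A = [[x, -1], [4, x - 4]].

Expanding det(xI - A) along the first row:
det(xI - A) = + (x)·det([[x - 4]]) - (-1)·det([[4]]).

Evaluating gives χ_A(x) = x^2 - 4x + 4 = (x - 2)^2.

χ_A(x) = (x - 2)^2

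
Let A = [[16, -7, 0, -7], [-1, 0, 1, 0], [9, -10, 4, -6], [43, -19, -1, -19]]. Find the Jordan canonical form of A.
J = [[-5, 0, 0, 0], [0, 2, 1, 0], [0, 0, 2, 1], [0, 0, 0, 2]]

The characteristic polynomial is det(xI - A) = (x - 2)^3(x + 5), so the eigenvalues are -5 (algebraic multiplicity 1), 2 (algebraic multiplicity 3).

For λ = -5: algebraic multiplicity 1 gives one 1×1 block.

For λ = 2: rank(A - 2I) = 3, rank((A - 2I)^2) = 2, rank((A - 2I)^3) = 1. The eigenspace has dimension 4 - 3 = 1, so there is 1 Jordan block; the rank sequence gives block sizes [3].

Assembling the blocks gives the Jordan form J above.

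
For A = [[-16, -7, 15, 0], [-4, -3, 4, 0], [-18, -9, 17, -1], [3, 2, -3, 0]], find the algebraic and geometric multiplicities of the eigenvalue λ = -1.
The characteristic polynomial is (x - 1)(x + 1)^3, so the factor x + 1 appears with exponent 3: the algebraic multiplicity is 3.

rank(A + I) = 3, so the eigenspace has dimension 4 - 3 = 1: the geometric multiplicity is 1.

Since 1 < 3, A is not diagonalizable.

algebraic multiplicity 3, geometric multiplicity 1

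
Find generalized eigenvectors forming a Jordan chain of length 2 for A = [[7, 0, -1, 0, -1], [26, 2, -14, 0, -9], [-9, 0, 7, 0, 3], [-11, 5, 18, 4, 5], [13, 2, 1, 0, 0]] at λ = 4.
We seek v_1 ∈ ker((A - 4I)^2) \ ker(A - 4I), then set v_{i+1} = (A - 4I) v_i.

One such chain is v_1 = [[0, -5, 2, -1, -2]]^T, v_2 = [[0, 0, 0, 1, 0]]^T. Check: (A - 4I) v_2 = [[0, 0, 0, 0, 0]]^T = 0.

v_1 = [[0, -5, 2, -1, -2]]^T, v_2 = [[0, 0, 0, 1, 0]]^T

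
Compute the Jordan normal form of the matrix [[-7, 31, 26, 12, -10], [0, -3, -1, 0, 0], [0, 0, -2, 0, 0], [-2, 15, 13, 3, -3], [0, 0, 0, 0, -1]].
J = [[-3, 1, 0, 0, 0], [0, -3, 0, 0, 0], [0, 0, -2, 0, 0], [0, 0, 0, -1, 1], [0, 0, 0, 0, -1]]

The characteristic polynomial is det(xI - A) = (x + 1)^2(x + 2)(x + 3)^2, so the eigenvalues are -3 (algebraic multiplicity 2), -2 (algebraic multiplicity 1), -1 (algebraic multiplicity 2).

For λ = -3: rank(A + 3I) = 4, rank((A + 3I)^2) = 3. The eigenspace has dimension 5 - 4 = 1, so there is 1 Jordan block; the rank sequence gives block sizes [2].

For λ = -2: algebraic multiplicity 1 gives one 1×1 block.

For λ = -1: rank(A + I) = 4, rank((A + I)^2) = 3. The eigenspace has dimension 5 - 4 = 1, so there is 1 Jordan block; the rank sequence gives block sizes [2].

Assembling the blocks gives the Jordan form J above.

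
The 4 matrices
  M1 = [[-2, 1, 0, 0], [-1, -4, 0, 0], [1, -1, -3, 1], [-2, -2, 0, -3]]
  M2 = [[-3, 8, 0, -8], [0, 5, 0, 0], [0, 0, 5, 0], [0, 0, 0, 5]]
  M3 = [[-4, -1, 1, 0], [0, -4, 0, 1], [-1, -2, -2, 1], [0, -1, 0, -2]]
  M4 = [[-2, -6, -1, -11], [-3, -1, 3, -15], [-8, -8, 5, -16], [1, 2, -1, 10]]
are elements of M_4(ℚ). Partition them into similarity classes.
Characteristic polynomials: χ_{M1} = (x + 3)^4, χ_{M2} = (x - 5)^3(x + 3), χ_{M3} = (x + 3)^4, χ_{M4} = (x - 5)^3(x + 3).

{M1, M3}: invariant factors (x + 3)^2, (x + 3)^2.

{M2}: invariant factors x - 5, x - 5, (x - 5)(x + 3).

{M4}: invariant factors x - 5, (x - 5)^2(x + 3).

Matrices are similar if and only if their invariant-factor lists agree; the partition into similarity classes is {M1, M3}, {M2}, {M4}.

3 classes: {M1, M3}, {M2}, {M4}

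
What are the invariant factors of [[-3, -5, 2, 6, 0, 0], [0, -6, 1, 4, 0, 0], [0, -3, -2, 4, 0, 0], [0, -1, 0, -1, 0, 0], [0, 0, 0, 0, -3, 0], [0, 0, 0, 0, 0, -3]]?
The Jordan structure of A has elementary divisors (x + 3)^3, (x + 3), (x + 3), (x + 3). Arranging the block sizes at each eigenvalue in decreasing order and taking row products gives the invariant factors.

Invariant factors (smallest first, each dividing the next): x + 3, x + 3, x + 3, (x + 3)^3.

Check: the last factor (x + 3)^3 is the minimal polynomial, and the product (x + 3)^6 is the characteristic polynomial.

x + 3, x + 3, x + 3, (x + 3)^3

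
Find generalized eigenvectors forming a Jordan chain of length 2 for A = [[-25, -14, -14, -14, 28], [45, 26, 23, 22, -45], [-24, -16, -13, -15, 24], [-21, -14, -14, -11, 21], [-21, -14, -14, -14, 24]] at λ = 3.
We seek v_1 ∈ ker((A - 3I)^2) \ ker(A - 3I), then set v_{i+1} = (A - 3I) v_i.

One such chain is v_1 = [[0, -2, 1, 1, 0]]^T, v_2 = [[0, -1, 1, 0, 0]]^T. Check: (A - 3I) v_2 = [[0, 0, 0, 0, 0]]^T = 0.

v_1 = [[0, -2, 1, 1, 0]]^T, v_2 = [[0, -1, 1, 0, 0]]^T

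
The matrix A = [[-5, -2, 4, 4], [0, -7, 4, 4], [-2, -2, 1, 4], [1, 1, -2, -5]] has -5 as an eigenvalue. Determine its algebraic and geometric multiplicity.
The characteristic polynomial is (x + 3)^2(x + 5)^2, so the factor x + 5 appears with exponent 2: the algebraic multiplicity is 2.

rank(A + 5I) = 3, so the eigenspace has dimension 4 - 3 = 1: the geometric multiplicity is 1.

Since 1 < 2, A is not diagonalizable.

algebraic multiplicity 2, geometric multiplicity 1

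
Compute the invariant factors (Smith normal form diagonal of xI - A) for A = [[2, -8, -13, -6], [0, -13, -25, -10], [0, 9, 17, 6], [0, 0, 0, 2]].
x - 2, (x - 2)^3

The Jordan structure of A has elementary divisors (x - 2)^3, (x - 2). Arranging the block sizes at each eigenvalue in decreasing order and taking row products gives the invariant factors.

Invariant factors (smallest first, each dividing the next): x - 2, (x - 2)^3.

Check: the last factor (x - 2)^3 is the minimal polynomial, and the product (x - 2)^4 is the characteristic polynomial.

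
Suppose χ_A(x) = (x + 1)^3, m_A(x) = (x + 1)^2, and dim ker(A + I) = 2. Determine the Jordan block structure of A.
λ = -1: algebraic multiplicity 3 (exponent in χ_A), largest block size 2 (exponent in m_A), 2 blocks (geometric multiplicity). These force block sizes [2, 1].

Jordan blocks: (-1, 2), (-1, 1)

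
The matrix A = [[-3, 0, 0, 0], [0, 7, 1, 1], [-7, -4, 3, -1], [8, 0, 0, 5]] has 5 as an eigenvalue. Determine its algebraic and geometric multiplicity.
The characteristic polynomial is (x - 5)^3(x + 3), so the factor x - 5 appears with exponent 3: the algebraic multiplicity is 3.

rank(A - 5I) = 3, so the eigenspace has dimension 4 - 3 = 1: the geometric multiplicity is 1.

Since 1 < 3, A is not diagonalizable.

algebraic multiplicity 3, geometric multiplicity 1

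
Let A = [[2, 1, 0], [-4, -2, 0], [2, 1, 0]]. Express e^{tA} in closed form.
A has Jordan form J = [[0, 1, 0], [0, 0, 0], [0, 0, 0]] with A = PJP^{-1}, so e^{tA} = P e^{tJ} P^{-1}.

For a Jordan block J_k(λ), e^{tJ_k(λ)} = e^{λt} · (I + tN + t^2 N^2/2! + ... + t^{k-1} N^{k-1}/(k-1)!) where N is the nilpotent superdiagonal part.

Assembling the blocks and conjugating back gives the entries of e^{tA} as shown above.

e^{tA} = [[2*t + 1, t, 0], [-4*t, 1 - 2*t, 0], [2*t, t, 1]]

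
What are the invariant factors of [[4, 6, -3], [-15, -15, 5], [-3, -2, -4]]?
x + 5, (x + 5)^2

The Jordan structure of A has elementary divisors (x + 5)^2, (x + 5). Arranging the block sizes at each eigenvalue in decreasing order and taking row products gives the invariant factors.

Invariant factors (smallest first, each dividing the next): x + 5, (x + 5)^2.

Check: the last factor (x + 5)^2 is the minimal polynomial, and the product (x + 5)^3 is the characteristic polynomial.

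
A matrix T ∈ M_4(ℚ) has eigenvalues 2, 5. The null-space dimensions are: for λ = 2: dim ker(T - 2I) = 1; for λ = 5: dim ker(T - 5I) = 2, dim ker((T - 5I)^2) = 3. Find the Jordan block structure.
Jordan blocks: (2, 1), (5, 2), (5, 1)

λ = 2: successive nullity increments [1] count blocks of size ≥ k; block sizes are [1].
λ = 5: successive nullity increments [2, 1] count blocks of size ≥ k; block sizes are [2, 1].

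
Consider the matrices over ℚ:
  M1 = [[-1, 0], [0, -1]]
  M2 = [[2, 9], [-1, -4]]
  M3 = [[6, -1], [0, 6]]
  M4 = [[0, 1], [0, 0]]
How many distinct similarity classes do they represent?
4 classes: {M1}, {M2}, {M3}, {M4}

Characteristic polynomials: χ_{M1} = (x + 1)^2, χ_{M2} = (x + 1)^2, χ_{M3} = (x - 6)^2, χ_{M4} = x^2.

{M1}: invariant factors x + 1, x + 1.

{M2}: invariant factors (x + 1)^2.

{M3}: invariant factors (x - 6)^2.

{M4}: invariant factors x^2.

Matrices are similar if and only if their invariant-factor lists agree; the partition into similarity classes is {M1}, {M2}, {M3}, {M4}.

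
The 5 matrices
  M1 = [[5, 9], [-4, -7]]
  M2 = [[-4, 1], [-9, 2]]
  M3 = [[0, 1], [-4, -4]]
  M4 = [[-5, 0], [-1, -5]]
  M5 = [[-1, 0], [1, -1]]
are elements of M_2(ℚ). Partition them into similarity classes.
Characteristic polynomials: χ_{M1} = (x + 1)^2, χ_{M2} = (x + 1)^2, χ_{M3} = (x + 2)^2, χ_{M4} = (x + 5)^2, χ_{M5} = (x + 1)^2.

{M1, M2, M5}: invariant factors (x + 1)^2.

{M3}: invariant factors (x + 2)^2.

{M4}: invariant factors (x + 5)^2.

Matrices are similar if and only if their invariant-factor lists agree; the partition into similarity classes is {M1, M2, M5}, {M3}, {M4}.

3 classes: {M1, M2, M5}, {M3}, {M4}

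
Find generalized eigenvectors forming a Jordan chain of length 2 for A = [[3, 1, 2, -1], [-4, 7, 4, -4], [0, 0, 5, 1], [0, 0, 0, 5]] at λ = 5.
We seek v_1 ∈ ker((A - 5I)^2) \ ker(A - 5I), then set v_{i+1} = (A - 5I) v_i.

One such chain is v_1 = [[1, 1, 0, 0]]^T, v_2 = [[-1, -2, 0, 0]]^T. Check: (A - 5I) v_2 = [[0, 0, 0, 0]]^T = 0.

v_1 = [[1, 1, 0, 0]]^T, v_2 = [[-1, -2, 0, 0]]^T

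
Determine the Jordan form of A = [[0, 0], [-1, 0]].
J = [[0, 1], [0, 0]]

The characteristic polynomial is det(xI - A) = x^2, so the eigenvalues are 0 (algebraic multiplicity 2).

For λ = 0: rank(A) = 1, rank(A^2) = 0. The eigenspace has dimension 2 - 1 = 1, so there is 1 Jordan block; the rank sequence gives block sizes [2].

Assembling the blocks gives the Jordan form J above.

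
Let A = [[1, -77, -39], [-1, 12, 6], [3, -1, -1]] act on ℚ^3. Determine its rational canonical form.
The invariant factors of A (the non-unit diagonal entries of the Smith normal form of xI - A over ℚ[x]) are (x - 5)^2(x - 2), each dividing the next. The characteristic polynomial is their product, (x - 5)^2(x - 2).

The rational canonical form is the block-diagonal matrix of companion matrices C(f_i):
R = [[0, 0, 50], [1, 0, -45], [0, 1, 12]].

R = [[0, 0, 50], [1, 0, -45], [0, 1, 12]]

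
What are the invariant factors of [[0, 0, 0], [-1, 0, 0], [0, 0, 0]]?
The Jordan structure of A has elementary divisors x^2, x. Arranging the block sizes at each eigenvalue in decreasing order and taking row products gives the invariant factors.

Invariant factors (smallest first, each dividing the next): x, x^2.

Check: the last factor x^2 is the minimal polynomial, and the product x^3 is the characteristic polynomial.

x, x^2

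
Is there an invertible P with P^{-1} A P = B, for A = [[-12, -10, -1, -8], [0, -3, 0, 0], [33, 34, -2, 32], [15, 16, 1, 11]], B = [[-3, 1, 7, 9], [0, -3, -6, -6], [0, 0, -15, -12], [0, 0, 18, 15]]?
Two matrices over a field are similar if and only if they have the same invariant factors.

Both A and B have characteristic polynomial (x - 3)(x + 3)^3 and minimal polynomial (x - 3)(x + 3)^2. Computing further, both have invariant factors x + 3, (x - 3)(x + 3)^2. Hence A and B are similar.

Yes.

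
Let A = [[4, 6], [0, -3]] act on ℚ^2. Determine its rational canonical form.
R = [[0, 12], [1, 1]]

The invariant factors of A (the non-unit diagonal entries of the Smith normal form of xI - A over ℚ[x]) are (x - 4)(x + 3), each dividing the next. The characteristic polynomial is their product, (x - 4)(x + 3).

The rational canonical form is the block-diagonal matrix of companion matrices C(f_i):
R = [[0, 12], [1, 1]].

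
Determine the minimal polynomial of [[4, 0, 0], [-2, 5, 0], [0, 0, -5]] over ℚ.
The characteristic polynomial factors as (x - 5)(x - 4)(x + 5). The minimal polynomial is ∏(x - λ)^{k_λ} where k_λ is the size of the largest Jordan block at λ.

For λ = -5: rank(A + 5I) = 2, and the largest Jordan block has size 1 (the smallest k with rank((A + 5I)^k) = rank((A + 5I)^(k+1))).
For λ = 4: rank(A - 4I) = 2, and the largest Jordan block has size 1 (the smallest k with rank((A - 4I)^k) = rank((A - 4I)^(k+1))).
For λ = 5: rank(A - 5I) = 2, and the largest Jordan block has size 1 (the smallest k with rank((A - 5I)^k) = rank((A - 5I)^(k+1))).

So m_A(x) = (x - 5)(x - 4)(x + 5).

m_A(x) = (x - 5)(x - 4)(x + 5)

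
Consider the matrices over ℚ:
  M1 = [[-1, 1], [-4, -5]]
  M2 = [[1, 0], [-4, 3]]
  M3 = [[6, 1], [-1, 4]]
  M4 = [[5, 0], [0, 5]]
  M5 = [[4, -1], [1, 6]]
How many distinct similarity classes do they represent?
Characteristic polynomials: χ_{M1} = (x + 3)^2, χ_{M2} = (x - 3)(x - 1), χ_{M3} = (x - 5)^2, χ_{M4} = (x - 5)^2, χ_{M5} = (x - 5)^2.

{M1}: invariant factors (x + 3)^2.

{M2}: invariant factors (x - 3)(x - 1).

{M3, M5}: invariant factors (x - 5)^2.

{M4}: invariant factors x - 5, x - 5.

Matrices are similar if and only if their invariant-factor lists agree; the partition into similarity classes is {M1}, {M2}, {M3, M5}, {M4}.

4 classes: {M1}, {M2}, {M3, M5}, {M4}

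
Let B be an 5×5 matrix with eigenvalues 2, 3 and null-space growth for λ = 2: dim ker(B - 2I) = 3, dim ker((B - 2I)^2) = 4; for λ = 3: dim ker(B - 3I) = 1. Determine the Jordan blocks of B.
λ = 2: successive nullity increments [3, 1] count blocks of size ≥ k; block sizes are [2, 1, 1].
λ = 3: successive nullity increments [1] count blocks of size ≥ k; block sizes are [1].

Jordan blocks: (2, 2), (2, 1), (2, 1), (3, 1)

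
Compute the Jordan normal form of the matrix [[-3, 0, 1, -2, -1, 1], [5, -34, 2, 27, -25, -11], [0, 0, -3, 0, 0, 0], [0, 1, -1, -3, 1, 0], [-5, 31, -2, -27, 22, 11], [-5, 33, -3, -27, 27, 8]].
J = [[-3, 1, 0, 0, 0, 0], [0, -3, 1, 0, 0, 0], [0, 0, -3, 0, 0, 0], [0, 0, 0, -3, 1, 0], [0, 0, 0, 0, -3, 0], [0, 0, 0, 0, 0, 2]]

The characteristic polynomial is det(xI - A) = (x - 2)(x + 3)^5, so the eigenvalues are -3 (algebraic multiplicity 5), 2 (algebraic multiplicity 1).

For λ = -3: rank(A + 3I) = 4, rank((A + 3I)^2) = 2, rank((A + 3I)^3) = 1. The eigenspace has dimension 6 - 4 = 2, so there are 2 Jordan blocks; the rank sequence gives block sizes [3, 2].

For λ = 2: algebraic multiplicity 1 gives one 1×1 block.

Assembling the blocks gives the Jordan form J above.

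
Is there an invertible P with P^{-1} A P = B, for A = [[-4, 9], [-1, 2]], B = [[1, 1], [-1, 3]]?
trace(A) = -2 but trace(B) = 4. The trace is a similarity invariant, so A and B are not similar.

No.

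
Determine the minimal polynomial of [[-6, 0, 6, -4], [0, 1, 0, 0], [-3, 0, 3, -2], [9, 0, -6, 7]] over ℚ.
The characteristic polynomial factors as x(x - 3)(x - 1)^2. The minimal polynomial is ∏(x - λ)^{k_λ} where k_λ is the size of the largest Jordan block at λ.

For λ = 0: rank(A) = 3, and the largest Jordan block has size 1 (the smallest k with rank(A^k) = rank(A^(k+1))).
For λ = 1: rank(A - I) = 2, and the largest Jordan block has size 1 (the smallest k with rank((A - I)^k) = rank((A - I)^(k+1))).
For λ = 3: rank(A - 3I) = 3, and the largest Jordan block has size 1 (the smallest k with rank((A - 3I)^k) = rank((A - 3I)^(k+1))).

So m_A(x) = x(x - 3)(x - 1).

m_A(x) = x(x - 3)(x - 1)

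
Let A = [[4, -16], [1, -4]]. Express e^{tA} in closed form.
A has Jordan form J = [[0, 1], [0, 0]] with A = PJP^{-1}, so e^{tA} = P e^{tJ} P^{-1}.

For a Jordan block J_k(λ), e^{tJ_k(λ)} = e^{λt} · (I + tN + t^2 N^2/2! + ... + t^{k-1} N^{k-1}/(k-1)!) where N is the nilpotent superdiagonal part.

Assembling the blocks and conjugating back gives the entries of e^{tA} as shown above.

e^{tA} = [[4*t + 1, -16*t], [t, 1 - 4*t]]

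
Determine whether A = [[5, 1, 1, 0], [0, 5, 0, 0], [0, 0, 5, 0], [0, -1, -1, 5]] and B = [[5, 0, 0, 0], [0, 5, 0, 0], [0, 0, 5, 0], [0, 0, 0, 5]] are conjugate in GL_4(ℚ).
No.

Both have characteristic polynomial (x - 5)^4, but the minimal polynomial of A is (x - 5)^2 while the minimal polynomial of B is x - 5. The minimal polynomial is a similarity invariant, so A and B are not similar.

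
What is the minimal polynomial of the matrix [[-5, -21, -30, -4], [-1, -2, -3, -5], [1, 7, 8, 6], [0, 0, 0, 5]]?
The characteristic polynomial factors as (x - 5)^2(x + 2)^2. The minimal polynomial is ∏(x - λ)^{k_λ} where k_λ is the size of the largest Jordan block at λ.

For λ = -2: rank(A + 2I) = 3, and the largest Jordan block has size 2 (the smallest k with rank((A + 2I)^k) = rank((A + 2I)^(k+1))).
For λ = 5: rank(A - 5I) = 3, and the largest Jordan block has size 2 (the smallest k with rank((A - 5I)^k) = rank((A - 5I)^(k+1))).

So m_A(x) = (x - 5)^2(x + 2)^2.

m_A(x) = (x - 5)^2(x + 2)^2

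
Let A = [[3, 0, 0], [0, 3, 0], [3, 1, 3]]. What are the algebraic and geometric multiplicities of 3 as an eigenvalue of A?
The characteristic polynomial is (x - 3)^3, so the factor x - 3 appears with exponent 3: the algebraic multiplicity is 3.

rank(A - 3I) = 1, so the eigenspace has dimension 3 - 1 = 2: the geometric multiplicity is 2.

Since 2 < 3, A is not diagonalizable.

algebraic multiplicity 3, geometric multiplicity 2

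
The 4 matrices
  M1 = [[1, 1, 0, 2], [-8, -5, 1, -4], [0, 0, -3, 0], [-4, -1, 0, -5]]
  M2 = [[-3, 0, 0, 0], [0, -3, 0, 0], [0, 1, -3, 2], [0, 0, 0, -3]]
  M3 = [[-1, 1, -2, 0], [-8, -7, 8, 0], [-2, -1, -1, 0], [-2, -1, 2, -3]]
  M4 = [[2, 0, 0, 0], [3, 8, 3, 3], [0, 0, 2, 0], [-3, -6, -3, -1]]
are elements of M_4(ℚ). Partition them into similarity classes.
Characteristic polynomials: χ_{M1} = (x + 3)^4, χ_{M2} = (x + 3)^4, χ_{M3} = (x + 3)^4, χ_{M4} = (x - 5)(x - 2)^3.

{M1}: invariant factors x + 3, (x + 3)^3.

{M2, M3}: invariant factors x + 3, x + 3, (x + 3)^2.

{M4}: invariant factors x - 2, x - 2, (x - 5)(x - 2).

Matrices are similar if and only if their invariant-factor lists agree; the partition into similarity classes is {M1}, {M2, M3}, {M4}.

3 classes: {M1}, {M2, M3}, {M4}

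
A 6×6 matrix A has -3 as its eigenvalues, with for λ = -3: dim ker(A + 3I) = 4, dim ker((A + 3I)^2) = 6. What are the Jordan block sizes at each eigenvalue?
λ = -3: successive nullity increments [4, 2] count blocks of size ≥ k; block sizes are [2, 2, 1, 1].

Jordan blocks: (-3, 2), (-3, 2), (-3, 1), (-3, 1)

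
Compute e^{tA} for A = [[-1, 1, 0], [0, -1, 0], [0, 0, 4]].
A has Jordan form J = [[-1, 1, 0], [0, -1, 0], [0, 0, 4]] with A = PJP^{-1}, so e^{tA} = P e^{tJ} P^{-1}.

For a Jordan block J_k(λ), e^{tJ_k(λ)} = e^{λt} · (I + tN + t^2 N^2/2! + ... + t^{k-1} N^{k-1}/(k-1)!) where N is the nilpotent superdiagonal part.

Assembling the blocks and conjugating back gives the entries of e^{tA} as shown above.

e^{tA} = [[e^{-t}, t*e^{-t}, 0], [0, e^{-t}, 0], [0, 0, e^{4*t}]]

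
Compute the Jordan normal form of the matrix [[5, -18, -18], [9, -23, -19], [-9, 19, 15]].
J = [[-4, 1, 0], [0, -4, 0], [0, 0, 5]]

The characteristic polynomial is det(xI - A) = (x - 5)(x + 4)^2, so the eigenvalues are -4 (algebraic multiplicity 2), 5 (algebraic multiplicity 1).

For λ = -4: rank(A + 4I) = 2, rank((A + 4I)^2) = 1. The eigenspace has dimension 3 - 2 = 1, so there is 1 Jordan block; the rank sequence gives block sizes [2].

For λ = 5: algebraic multiplicity 1 gives one 1×1 block.

Assembling the blocks gives the Jordan form J above.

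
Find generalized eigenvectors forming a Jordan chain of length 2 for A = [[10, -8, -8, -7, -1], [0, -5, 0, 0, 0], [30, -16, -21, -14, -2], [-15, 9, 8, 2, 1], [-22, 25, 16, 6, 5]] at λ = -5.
v_1 = [[0, 1, 0, -1, -2]]^T, v_2 = [[1, 0, 2, 0, -1]]^T

We seek v_1 ∈ ker((A + 5I)^2) \ ker(A + 5I), then set v_{i+1} = (A + 5I) v_i.

One such chain is v_1 = [[0, 1, 0, -1, -2]]^T, v_2 = [[1, 0, 2, 0, -1]]^T. Check: (A + 5I) v_2 = [[0, 0, 0, 0, 0]]^T = 0.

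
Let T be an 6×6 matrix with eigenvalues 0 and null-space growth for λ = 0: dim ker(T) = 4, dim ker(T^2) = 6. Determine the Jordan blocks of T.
λ = 0: successive nullity increments [4, 2] count blocks of size ≥ k; block sizes are [2, 2, 1, 1].

Jordan blocks: (0, 2), (0, 2), (0, 1), (0, 1)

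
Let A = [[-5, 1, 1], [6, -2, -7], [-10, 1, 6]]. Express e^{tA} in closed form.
A has Jordan form J = [[-3, 1, 0], [0, -3, 0], [0, 0, 5]] with A = PJP^{-1}, so e^{tA} = P e^{tJ} P^{-1}.

For a Jordan block J_k(λ), e^{tJ_k(λ)} = e^{λt} · (I + tN + t^2 N^2/2! + ... + t^{k-1} N^{k-1}/(k-1)!) where N is the nilpotent superdiagonal part.

Assembling the blocks and conjugating back gives the entries of e^{tA} as shown above.

e^{tA} = [[(1 - 2*t)*e^{-3*t}, t*e^{-3*t}, t*e^{-3*t}], [(-2*t + e^{8*t} - 1)*e^{-3*t}, (t + 1)*e^{-3*t}, (t - e^{8*t} + 1)*e^{-3*t}], [(-2*t - e^{8*t} + 1)*e^{-3*t}, t*e^{-3*t}, (t + e^{8*t})*e^{-3*t}]]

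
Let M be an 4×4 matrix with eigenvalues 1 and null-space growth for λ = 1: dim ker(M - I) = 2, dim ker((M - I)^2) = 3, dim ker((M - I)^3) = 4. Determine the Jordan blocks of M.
Jordan blocks: (1, 3), (1, 1)

λ = 1: successive nullity increments [2, 1, 1] count blocks of size ≥ k; block sizes are [3, 1].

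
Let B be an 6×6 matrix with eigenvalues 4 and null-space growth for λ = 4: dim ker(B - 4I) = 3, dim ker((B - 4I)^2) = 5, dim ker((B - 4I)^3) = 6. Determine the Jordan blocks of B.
Jordan blocks: (4, 3), (4, 2), (4, 1)

λ = 4: successive nullity increments [3, 2, 1] count blocks of size ≥ k; block sizes are [3, 2, 1].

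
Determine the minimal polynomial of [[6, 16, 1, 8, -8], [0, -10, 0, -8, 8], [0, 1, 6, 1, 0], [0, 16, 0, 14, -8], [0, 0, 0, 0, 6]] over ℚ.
The characteristic polynomial factors as (x - 6)^4(x + 2). The minimal polynomial is ∏(x - λ)^{k_λ} where k_λ is the size of the largest Jordan block at λ.

For λ = -2: rank(A + 2I) = 4, and the largest Jordan block has size 1 (the smallest k with rank((A + 2I)^k) = rank((A + 2I)^(k+1))).
For λ = 6: rank(A - 6I) = 3, and the largest Jordan block has size 3 (the smallest k with rank((A - 6I)^k) = rank((A - 6I)^(k+1))).

So m_A(x) = (x - 6)^3(x + 2).

m_A(x) = (x - 6)^3(x + 2)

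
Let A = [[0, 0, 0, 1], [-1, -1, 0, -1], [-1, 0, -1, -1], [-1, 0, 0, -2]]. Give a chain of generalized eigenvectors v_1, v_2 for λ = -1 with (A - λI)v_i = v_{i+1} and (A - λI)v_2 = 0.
v_1 = [[0, 2, 0, 1]]^T, v_2 = [[1, -1, -1, -1]]^T

We seek v_1 ∈ ker((A + I)^2) \ ker(A + I), then set v_{i+1} = (A + I) v_i.

One such chain is v_1 = [[0, 2, 0, 1]]^T, v_2 = [[1, -1, -1, -1]]^T. Check: (A + I) v_2 = [[0, 0, 0, 0]]^T = 0.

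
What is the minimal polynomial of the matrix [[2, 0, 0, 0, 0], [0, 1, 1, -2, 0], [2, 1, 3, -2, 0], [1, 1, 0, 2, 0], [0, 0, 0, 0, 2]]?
m_A(x) = (x - 2)^3

The characteristic polynomial factors as (x - 2)^5. The minimal polynomial is ∏(x - λ)^{k_λ} where k_λ is the size of the largest Jordan block at λ.

For λ = 2: rank(A - 2I) = 2, and the largest Jordan block has size 3 (the smallest k with rank((A - 2I)^k) = rank((A - 2I)^(k+1))).

So m_A(x) = (x - 2)^3.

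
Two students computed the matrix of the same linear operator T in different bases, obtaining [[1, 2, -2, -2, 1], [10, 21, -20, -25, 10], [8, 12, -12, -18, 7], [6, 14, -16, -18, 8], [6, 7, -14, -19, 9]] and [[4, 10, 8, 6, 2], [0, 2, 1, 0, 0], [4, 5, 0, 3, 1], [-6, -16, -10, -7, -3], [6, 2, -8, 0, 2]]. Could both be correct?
Yes.

Two matrices over a field are similar if and only if they have the same invariant factors.

Both A and B have characteristic polynomial (x - 2)(x - 1)^3(x + 4) and minimal polynomial (x - 2)(x - 1)^3(x + 4). Computing further, both have invariant factors (x - 2)(x - 1)^3(x + 4). Hence A and B are similar.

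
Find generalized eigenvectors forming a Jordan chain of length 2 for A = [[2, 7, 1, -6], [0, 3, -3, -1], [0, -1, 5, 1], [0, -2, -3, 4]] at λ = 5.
v_1 = [[-2, 1, -1, 2]]^T, v_2 = [[0, -1, 1, -1]]^T

We seek v_1 ∈ ker((A - 5I)^2) \ ker(A - 5I), then set v_{i+1} = (A - 5I) v_i.

One such chain is v_1 = [[-2, 1, -1, 2]]^T, v_2 = [[0, -1, 1, -1]]^T. Check: (A - 5I) v_2 = [[0, 0, 0, 0]]^T = 0.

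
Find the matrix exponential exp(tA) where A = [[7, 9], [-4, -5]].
A has Jordan form J = [[1, 1], [0, 1]] with A = PJP^{-1}, so e^{tA} = P e^{tJ} P^{-1}.

For a Jordan block J_k(λ), e^{tJ_k(λ)} = e^{λt} · (I + tN + t^2 N^2/2! + ... + t^{k-1} N^{k-1}/(k-1)!) where N is the nilpotent superdiagonal part.

Assembling the blocks and conjugating back gives the entries of e^{tA} as shown above.

e^{tA} = [[(6*t + 1)*e^{t}, 9*t*e^{t}], [-4*t*e^{t}, (1 - 6*t)*e^{t}]]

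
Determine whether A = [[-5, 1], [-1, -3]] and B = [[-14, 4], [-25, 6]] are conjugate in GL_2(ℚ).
Yes.

Two matrices over a field are similar if and only if they have the same invariant factors.

Both A and B have characteristic polynomial (x + 4)^2 and minimal polynomial (x + 4)^2. Computing further, both have invariant factors (x + 4)^2. Hence A and B are similar.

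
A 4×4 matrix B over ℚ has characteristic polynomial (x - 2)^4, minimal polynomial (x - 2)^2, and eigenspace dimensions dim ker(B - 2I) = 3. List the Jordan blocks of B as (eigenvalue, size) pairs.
λ = 2: algebraic multiplicity 4 (exponent in χ_B), largest block size 2 (exponent in m_B), 3 blocks (geometric multiplicity). These force block sizes [2, 1, 1].

Jordan blocks: (2, 2), (2, 1), (2, 1)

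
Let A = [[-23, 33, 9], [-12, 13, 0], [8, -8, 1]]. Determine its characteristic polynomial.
xI - A = [[x + 23, -33, -9], [12, x - 13, 0], [-8, 8, x - 1]].

Expanding det(xI - A) along the first row:
det(xI - A) = + (x + 23)·det([[x - 13, 0], [8, x - 1]]) - (-33)·det([[12, 0], [-8, x - 1]]) + (-9)·det([[12, x - 13], [-8, 8]]).

Evaluating gives χ_A(x) = x^3 + 9x^2 + 15x - 25 = (x - 1)(x + 5)^2.

χ_A(x) = (x - 1)(x + 5)^2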